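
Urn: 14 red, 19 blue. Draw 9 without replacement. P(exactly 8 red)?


Hypergeometric: C(14,8)×C(19,1)/C(33,9)
= 3003×19/38567100 = 133/89900

P(X=8) = 133/89900 ≈ 0.15%


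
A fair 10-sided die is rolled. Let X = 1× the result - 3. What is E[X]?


E[die] = (1+10)/2 = 11/2
E[X] = 1×11/2 - 3 = 5/2

E[X] = 5/2


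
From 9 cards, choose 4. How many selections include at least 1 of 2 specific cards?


Complement: C(9,4) - C(7,4) = 126 - 35 = 91

91


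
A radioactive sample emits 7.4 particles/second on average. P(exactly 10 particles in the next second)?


Poisson(λ=7.4): P(X=10) = e^(-λ)×λ^k/k!
= e^(-7.4) × 7.4^10 / 10!
≈ 0.0006112527611 × 492399039.736 / 3628800 ≈ 0.082942

P(X=10) ≈ 0.082942 ≈ 8.29%


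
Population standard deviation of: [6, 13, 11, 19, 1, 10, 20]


Mean = 80/7
  (6-80/7)²=1444/49
  (13-80/7)²=121/49
  (11-80/7)²=9/49
  (19-80/7)²=2809/49
  (1-80/7)²=5329/49
  (10-80/7)²=100/49
  (20-80/7)²=3600/49
Σ(x-μ)² = 1916/7
σ² = (1916/7)/7 = 1916/49

σ = √(1916/49) ≈ 6.2532


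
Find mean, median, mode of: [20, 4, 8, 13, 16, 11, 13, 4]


Sorted: [4, 4, 8, 11, 13, 13, 16, 20]
Mean = 89/8
Median = 12
Freq: {20: 1, 4: 2, 8: 1, 13: 2, 16: 1, 11: 1}
Mode: [4, 13]

Mean=89/8, Median=12, Mode=[4, 13]


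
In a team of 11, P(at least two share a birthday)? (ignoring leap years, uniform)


P(all different) = Π(365-i)/365 for i=0..10
= 0.858859
P(match) = 1 - 0.858859 = 0.141141

P ≈ 0.1411 ≈ 14.11%


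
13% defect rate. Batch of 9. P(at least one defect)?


P(all good) = (87/100)^9 = 285544154243029527/1000000000000000000
P(≥1 defect) = 714455845756970473/1000000000000000000

P = 714455845756970473/1000000000000000000 ≈ 71.45%


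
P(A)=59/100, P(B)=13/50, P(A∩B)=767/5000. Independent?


P(A)×P(B) = 767/5000
P(A∩B) = 767/5000
Equal ✓ → Independent

Yes, independent


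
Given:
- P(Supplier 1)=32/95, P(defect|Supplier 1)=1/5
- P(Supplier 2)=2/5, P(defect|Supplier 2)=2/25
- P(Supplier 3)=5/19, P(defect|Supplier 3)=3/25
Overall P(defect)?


P(B) = Σ P(B|Aᵢ)×P(Aᵢ)
  1/5×32/95 = 32/475
  2/25×2/5 = 4/125
  3/25×5/19 = 3/95
Sum = 311/2375

P(defect) = 311/2375 ≈ 13.09%


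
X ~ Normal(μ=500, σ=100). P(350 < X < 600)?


z₁=(350-500)/100=-1.5, z₂=(600-500)/100=1.0
P = Φ(1.0) - Φ(-1.5) = 0.841345 - 0.066807 = 0.774538 ≈ 0.7745

P(350 < X < 600) ≈ 0.7745


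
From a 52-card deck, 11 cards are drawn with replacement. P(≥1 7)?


P(not a 7) = 48/52 = 12/13
P(none in 11 draws) = (12/13)^11 = 743008370688/1792160394037
P(≥1 7) = 1 - 743008370688/1792160394037 = 1049152023349/1792160394037

P = 1049152023349/1792160394037 ≈ 58.54%


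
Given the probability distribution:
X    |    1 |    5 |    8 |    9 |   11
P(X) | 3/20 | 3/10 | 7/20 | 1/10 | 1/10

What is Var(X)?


E[X] = 129/20
E[X²] = 201/4
Var(X) = E[X²] - (E[X])² = 201/4 - 16641/400 = 3459/400

Var(X) = 3459/400 ≈ 8.6475


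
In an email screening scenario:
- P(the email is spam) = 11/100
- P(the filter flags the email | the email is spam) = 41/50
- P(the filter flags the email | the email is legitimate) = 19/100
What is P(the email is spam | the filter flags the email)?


Using Bayes' theorem:
P(A|B) = P(B|A)·P(A) / P(B)

P(the filter flags the email) = 41/50 × 11/100 + 19/100 × 89/100
= 451/5000 + 1691/10000 = 2593/10000

P(the email is spam|the filter flags the email) = (451/5000) / (2593/10000) = 902/2593

P(the email is spam|the filter flags the email) = 902/2593 ≈ 34.79%


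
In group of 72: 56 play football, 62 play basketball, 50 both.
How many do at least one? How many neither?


|A∪B| = 56+62-50 = 68
Neither = 72-68 = 4

At least one: 68; Neither: 4


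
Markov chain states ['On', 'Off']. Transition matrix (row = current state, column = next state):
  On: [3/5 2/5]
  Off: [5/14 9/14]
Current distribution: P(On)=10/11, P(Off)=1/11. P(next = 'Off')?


P(next=Off) = Σᵢ P(now=i)×P(i→Off)
= 10/11×2/5 + 1/11×9/14
= 4/11 + 9/154 = 65/154

P = 65/154 ≈ 0.4221


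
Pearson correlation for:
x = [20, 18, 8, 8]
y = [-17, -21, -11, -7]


n=4, Σx=54, Σy=-56, Σxy=-862, Σx²=852, Σy²=900
r = (4×(-862) - 54×(-56))/√((4×852 - 54²)(4×900 - (-56)²))
= -424/√(492×464) = -424/√228288 ≈ -424/477.7949 ≈ -0.8874

r ≈ -0.8874


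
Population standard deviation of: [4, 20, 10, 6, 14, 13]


Mean = 67/6
  (4-67/6)²=1849/36
  (20-67/6)²=2809/36
  (10-67/6)²=49/36
  (6-67/6)²=961/36
  (14-67/6)²=289/36
  (13-67/6)²=121/36
Σ(x-μ)² = 1013/6
σ² = (1013/6)/6 = 1013/36

σ = √(1013/36) ≈ 5.3046


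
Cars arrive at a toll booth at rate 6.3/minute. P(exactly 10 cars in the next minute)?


Poisson(λ=6.3): P(X=10) = e^(-λ)×λ^k/k!
= e^(-6.3) × 6.3^10 / 10!
≈ 0.001836304777 × 98493029.1882 / 3628800 ≈ 0.049841

P(X=10) ≈ 0.049841 ≈ 4.98%


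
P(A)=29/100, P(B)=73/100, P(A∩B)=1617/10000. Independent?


P(A)×P(B) = 2117/10000
P(A∩B) = 1617/10000
Not equal → NOT independent

No, not independent


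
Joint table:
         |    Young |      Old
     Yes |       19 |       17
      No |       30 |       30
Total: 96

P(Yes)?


P(Yes) = (19+17)/96 = 36/96 = 3/8

P(Yes) = 3/8 ≈ 37.50%


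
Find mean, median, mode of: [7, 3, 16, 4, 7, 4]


Sorted: [3, 4, 4, 7, 7, 16]
Mean = 41/6
Median = 11/2
Freq: {7: 2, 3: 1, 16: 1, 4: 2}
Mode: [4, 7]

Mean=41/6, Median=11/2, Mode=[4, 7]


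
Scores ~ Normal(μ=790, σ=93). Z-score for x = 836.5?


z = (x - μ)/σ = (836.5 - 790)/93 = 0.5

z = 0.5


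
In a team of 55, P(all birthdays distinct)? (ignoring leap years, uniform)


P(all different) = Π(365-i)/365 for i=0..54
= (365/365)×(364/365)×...×(311/365)
= 0.013738

P ≈ 0.0137 ≈ 1.37%


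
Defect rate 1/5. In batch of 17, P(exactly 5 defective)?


Binomial: P(X=5) = C(17,5)×p^5×(1-p)^12
= 6188 × 1/3125 × 16777216/244140625 = 103817412608/762939453125

P(X=5) = 103817412608/762939453125 ≈ 13.61%


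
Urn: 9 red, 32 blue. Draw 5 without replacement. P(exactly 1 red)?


Hypergeometric: C(9,1)×C(32,4)/C(41,5)
= 9×35960/749398 = 161820/374699

P(X=1) = 161820/374699 ≈ 43.19%


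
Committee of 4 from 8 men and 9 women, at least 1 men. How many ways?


Count by #men:
  1M,3W: C(8,1)×C(9,3)=672
  2M,2W: C(8,2)×C(9,2)=1008
  3M,1W: C(8,3)×C(9,1)=504
  4M,0W: C(8,4)×C(9,0)=70
Total = 2254

2254


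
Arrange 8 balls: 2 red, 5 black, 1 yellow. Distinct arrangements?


8!/(2!×5!×1!) = 168

168


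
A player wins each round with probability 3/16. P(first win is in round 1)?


Geometric: P(X=1) = (1-p)^(k-1)×p = (13/16)^0×3/16 = 3/16

P(X=1) = 3/16 ≈ 18.75%


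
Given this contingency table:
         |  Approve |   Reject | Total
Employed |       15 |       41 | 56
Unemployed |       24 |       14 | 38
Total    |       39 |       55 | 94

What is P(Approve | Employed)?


P(Approve | Employed) = 15/(15+41) = 15/56

P(Approve|Employed) = 15/56 ≈ 26.79%


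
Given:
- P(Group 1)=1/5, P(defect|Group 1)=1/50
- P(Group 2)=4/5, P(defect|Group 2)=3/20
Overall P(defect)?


P(B) = Σ P(B|Aᵢ)×P(Aᵢ)
  1/50×1/5 = 1/250
  3/20×4/5 = 3/25
Sum = 31/250

P(defect) = 31/250 ≈ 12.40%


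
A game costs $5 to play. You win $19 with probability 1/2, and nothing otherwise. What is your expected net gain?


E[gain] = (19-5)×1/2 + (-5)×1/2
= 7 - 5/2 = 9/2

Expected net gain = $9/2 ≈ $4.50


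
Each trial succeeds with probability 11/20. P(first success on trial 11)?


Geometric: P(X=11) = (1-p)^(k-1)×p = (9/20)^10×11/20 = 38354628411/204800000000000

P(X=11) = 38354628411/204800000000000 ≈ 0.02%


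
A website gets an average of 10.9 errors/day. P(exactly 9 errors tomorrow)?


Poisson(λ=10.9): P(X=9) = e^(-λ)×λ^k/k!
= e^(-10.9) × 10.9^9 / 9!
≈ 1.8458234e-05 × 2171893279.44 / 362880 ≈ 0.110475

P(X=9) ≈ 0.110475 ≈ 11.05%


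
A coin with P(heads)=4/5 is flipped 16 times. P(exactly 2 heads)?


Binomial: P(X=2) = C(16,2)×p^2×(1-p)^14
= 120 × 16/25 × 1/6103515625 = 384/30517578125

P(X=2) = 384/30517578125 ≈ 0.00%


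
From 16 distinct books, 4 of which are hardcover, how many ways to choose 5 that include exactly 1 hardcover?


Choose 1 of the 4 hardcovers and 4 of the other 12 books:
C(4,1)×C(12,4) = 4×495 = 1980

1980


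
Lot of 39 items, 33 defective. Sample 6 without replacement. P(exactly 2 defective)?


Hypergeometric: C(33,2)×C(6,4)/C(39,6)
= 528×15/3262623 = 2640/1087541

P(X=2) = 2640/1087541 ≈ 0.24%


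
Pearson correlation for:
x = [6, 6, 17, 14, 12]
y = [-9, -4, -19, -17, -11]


n=5, Σx=55, Σy=-60, Σxy=-771, Σx²=701, Σy²=868
r = (5×(-771) - 55×(-60))/√((5×701 - 55²)(5×868 - (-60)²))
= -555/√(480×740) = -555/√355200 ≈ -555/595.9866 ≈ -0.9312

r ≈ -0.9312


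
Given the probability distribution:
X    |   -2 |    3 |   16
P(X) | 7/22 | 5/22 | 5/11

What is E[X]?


E[X] = Σ x·P(X=x)
= (-2)×(7/22) + (3)×(5/22) + (16)×(5/11)
= 161/22

E[X] = 161/22


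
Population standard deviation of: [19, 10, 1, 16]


Mean = 46/4 = 23/2
  (19-23/2)²=225/4
  (10-23/2)²=9/4
  (1-23/2)²=441/4
  (16-23/2)²=81/4
Σ(x-μ)² = 189
σ² = 189/4

σ = √(189/4) ≈ 6.8739


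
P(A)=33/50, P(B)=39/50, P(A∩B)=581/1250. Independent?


P(A)×P(B) = 1287/2500
P(A∩B) = 581/1250
Not equal → NOT independent

No, not independent


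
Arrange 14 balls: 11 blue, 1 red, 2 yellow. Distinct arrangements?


14!/(11!×1!×2!) = 1092

1092


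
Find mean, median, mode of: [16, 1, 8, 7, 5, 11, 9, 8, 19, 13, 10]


Sorted: [1, 5, 7, 8, 8, 9, 10, 11, 13, 16, 19]
Mean = 107/11
Median = 9
Freq: {16: 1, 1: 1, 8: 2, 7: 1, 5: 1, 11: 1, 9: 1, 19: 1, 13: 1, 10: 1}
Mode: [8]

Mean=107/11, Median=9, Mode=8


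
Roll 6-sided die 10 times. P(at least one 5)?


P(no 5)^10 = (5/6)^10 = 9765625/60466176
P(≥1) = 1 - 9765625/60466176 = 50700551/60466176

P = 50700551/60466176 ≈ 83.85%


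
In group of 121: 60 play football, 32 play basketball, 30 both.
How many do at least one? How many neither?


|A∪B| = 60+32-30 = 62
Neither = 121-62 = 59

At least one: 62; Neither: 59


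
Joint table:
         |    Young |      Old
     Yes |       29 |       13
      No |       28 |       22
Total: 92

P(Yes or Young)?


P(Yes∨Young) = P(Yes) + P(Young) - P(Yes∧Young)
= (42 + 57 - 29)/92 = 70/92 = 35/46

P = 35/46 ≈ 76.09%


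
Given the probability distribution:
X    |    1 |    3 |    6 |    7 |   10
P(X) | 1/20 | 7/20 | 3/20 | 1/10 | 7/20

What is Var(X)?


E[X] = 31/5
E[X²] = 97/2
Var(X) = E[X²] - (E[X])² = 97/2 - 961/25 = 503/50

Var(X) = 503/50 ≈ 10.0600


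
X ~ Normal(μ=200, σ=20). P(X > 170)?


z = (170-200)/20 = -1.5
P(X > 170) = 1 - P(Z ≤ -1.5) = 1 - 0.0668 = 0.9332

P(X > 170) ≈ 0.9332


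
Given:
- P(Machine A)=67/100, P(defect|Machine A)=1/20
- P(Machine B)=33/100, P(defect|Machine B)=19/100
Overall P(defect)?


P(B) = Σ P(B|Aᵢ)×P(Aᵢ)
  1/20×67/100 = 67/2000
  19/100×33/100 = 627/10000
Sum = 481/5000

P(defect) = 481/5000 ≈ 9.62%


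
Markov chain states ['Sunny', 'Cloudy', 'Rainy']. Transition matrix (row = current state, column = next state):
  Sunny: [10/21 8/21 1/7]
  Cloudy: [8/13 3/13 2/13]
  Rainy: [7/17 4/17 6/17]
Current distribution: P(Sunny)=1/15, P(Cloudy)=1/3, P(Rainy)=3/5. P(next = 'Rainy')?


P(next=Rainy) = Σᵢ P(now=i)×P(i→Rainy)
= 1/15×1/7 + 1/3×2/13 + 3/5×6/17
= 1/105 + 2/39 + 18/85 = 1265/4641

P = 1265/4641 ≈ 0.2726


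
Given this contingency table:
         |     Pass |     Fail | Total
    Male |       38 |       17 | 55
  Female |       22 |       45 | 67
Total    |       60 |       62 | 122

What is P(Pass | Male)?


P(Pass | Male) = 38/(38+17) = 38/55

P(Pass|Male) = 38/55 ≈ 69.09%


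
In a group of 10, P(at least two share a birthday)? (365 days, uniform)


P(all different) = Π(365-i)/365 for i=0..9
= 0.883052
P(match) = 1 - 0.883052 = 0.116948

P ≈ 0.1169 ≈ 11.69%


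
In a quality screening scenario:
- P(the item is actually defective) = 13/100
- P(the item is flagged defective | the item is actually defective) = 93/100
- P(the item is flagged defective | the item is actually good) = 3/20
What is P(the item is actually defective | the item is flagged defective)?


Using Bayes' theorem:
P(A|B) = P(B|A)·P(A) / P(B)

P(the item is flagged defective) = 93/100 × 13/100 + 3/20 × 87/100
= 1209/10000 + 261/2000 = 1257/5000

P(the item is actually defective|the item is flagged defective) = (1209/10000) / (1257/5000) = 403/838

P(the item is actually defective|the item is flagged defective) = 403/838 ≈ 48.09%


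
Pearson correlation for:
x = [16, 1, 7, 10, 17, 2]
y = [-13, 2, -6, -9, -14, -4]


n=6, Σx=53, Σy=-44, Σxy=-584, Σx²=699, Σy²=502
r = (6×(-584) - 53×(-44))/√((6×699 - 53²)(6×502 - (-44)²))
= -1172/√(1385×1076) = -1172/√1490260 ≈ -1172/1220.7621 ≈ -0.9601

r ≈ -0.9601


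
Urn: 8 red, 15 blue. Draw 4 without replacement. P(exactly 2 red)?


Hypergeometric: C(8,2)×C(15,2)/C(23,4)
= 28×105/8855 = 84/253

P(X=2) = 84/253 ≈ 33.20%


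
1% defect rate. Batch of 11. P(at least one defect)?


P(all good) = (99/100)^11 = 8953382542587164451099/10000000000000000000000
P(≥1 defect) = 1046617457412835548901/10000000000000000000000

P = 1046617457412835548901/10000000000000000000000 ≈ 10.47%


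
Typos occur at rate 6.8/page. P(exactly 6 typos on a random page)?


Poisson(λ=6.8): P(X=6) = e^(-λ)×λ^k/k!
= e^(-6.8) × 6.8^6 / 6!
≈ 0.001113775148 × 98867.482624 / 720 ≈ 0.152939

P(X=6) ≈ 0.152939 ≈ 15.29%


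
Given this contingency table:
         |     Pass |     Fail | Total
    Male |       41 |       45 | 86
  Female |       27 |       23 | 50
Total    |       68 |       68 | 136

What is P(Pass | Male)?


P(Pass | Male) = 41/(41+45) = 41/86

P(Pass|Male) = 41/86 ≈ 47.67%


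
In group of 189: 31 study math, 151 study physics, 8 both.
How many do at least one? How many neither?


|A∪B| = 31+151-8 = 174
Neither = 189-174 = 15

At least one: 174; Neither: 15


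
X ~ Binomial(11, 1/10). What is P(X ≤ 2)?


P(X ≤ 2) = Σ P(X=i) for i=0..2
P(X=0) = 31381059609/100000000000
P(X=1) = 38354628411/100000000000
P(X=2) = 4261625379/20000000000
Sum = 18208762983/20000000000

P(X ≤ 2) = 18208762983/20000000000 ≈ 91.04%


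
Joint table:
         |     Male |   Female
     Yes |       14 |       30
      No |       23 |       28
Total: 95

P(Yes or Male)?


P(Yes∨Male) = P(Yes) + P(Male) - P(Yes∧Male)
= (44 + 37 - 14)/95 = 67/95

P = 67/95 ≈ 70.53%


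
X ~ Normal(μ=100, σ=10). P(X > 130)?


z = (130-100)/10 = 3.0
P(X > 130) = 1 - P(Z ≤ 3.0) = 1 - 0.9987 = 0.0013

P(X > 130) ≈ 0.0013


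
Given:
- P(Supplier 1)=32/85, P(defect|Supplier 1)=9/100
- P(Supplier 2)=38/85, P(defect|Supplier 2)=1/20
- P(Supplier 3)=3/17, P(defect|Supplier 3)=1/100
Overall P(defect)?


P(B) = Σ P(B|Aᵢ)×P(Aᵢ)
  9/100×32/85 = 72/2125
  1/20×38/85 = 19/850
  1/100×3/17 = 3/1700
Sum = 29/500

P(defect) = 29/500 ≈ 5.80%


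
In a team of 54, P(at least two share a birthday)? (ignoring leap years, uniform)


P(all different) = Π(365-i)/365 for i=0..53
= 0.016123
P(match) = 1 - 0.016123 = 0.983877

P ≈ 0.9839 ≈ 98.39%


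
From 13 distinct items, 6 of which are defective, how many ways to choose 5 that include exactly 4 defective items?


Choose 4 of the 6 defective items and 1 of the other 7 items:
C(6,4)×C(7,1) = 15×7 = 105

105


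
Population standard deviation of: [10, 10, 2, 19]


Mean = 41/4
  (10-41/4)²=1/16
  (10-41/4)²=1/16
  (2-41/4)²=1089/16
  (19-41/4)²=1225/16
Σ(x-μ)² = 579/4
σ² = (579/4)/4 = 579/16

σ = √(579/16) ≈ 6.0156


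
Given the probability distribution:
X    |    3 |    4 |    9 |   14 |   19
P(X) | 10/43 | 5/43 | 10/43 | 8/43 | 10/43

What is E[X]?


E[X] = Σ x·P(X=x)
= (3)×(10/43) + (4)×(5/43) + (9)×(10/43) + (14)×(8/43) + (19)×(10/43)
= 442/43

E[X] = 442/43


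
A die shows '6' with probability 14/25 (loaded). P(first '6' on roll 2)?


Geometric: P(X=2) = (1-p)^(k-1)×p = (11/25)^1×14/25 = 154/625

P(X=2) = 154/625 ≈ 24.64%


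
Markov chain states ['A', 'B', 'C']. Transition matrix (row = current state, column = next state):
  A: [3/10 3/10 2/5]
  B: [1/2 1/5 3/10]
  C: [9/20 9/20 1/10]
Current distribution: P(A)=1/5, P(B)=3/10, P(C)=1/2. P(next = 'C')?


P(next=C) = Σᵢ P(now=i)×P(i→C)
= 1/5×2/5 + 3/10×3/10 + 1/2×1/10
= 2/25 + 9/100 + 1/20 = 11/50

P = 11/50 ≈ 0.2200


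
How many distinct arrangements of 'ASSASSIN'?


Letters: 8, freq: {'A': 2, 'S': 4, 'I': 1, 'N': 1}
8!/(2!×4!×1!×1!) = 40320/48 = 840

840


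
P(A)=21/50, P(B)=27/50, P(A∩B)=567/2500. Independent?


P(A)×P(B) = 567/2500
P(A∩B) = 567/2500
Equal ✓ → Independent

Yes, independent


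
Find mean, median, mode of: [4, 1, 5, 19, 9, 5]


Sorted: [1, 4, 5, 5, 9, 19]
Mean = 43/6
Median = 5
Freq: {4: 1, 1: 1, 5: 2, 19: 1, 9: 1}
Mode: [5]

Mean=43/6, Median=5, Mode=5


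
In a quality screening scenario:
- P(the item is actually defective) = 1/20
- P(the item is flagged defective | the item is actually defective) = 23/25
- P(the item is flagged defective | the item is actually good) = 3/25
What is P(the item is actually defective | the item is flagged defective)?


Using Bayes' theorem:
P(A|B) = P(B|A)·P(A) / P(B)

P(the item is flagged defective) = 23/25 × 1/20 + 3/25 × 19/20
= 23/500 + 57/500 = 4/25

P(the item is actually defective|the item is flagged defective) = (23/500) / (4/25) = 23/80

P(the item is actually defective|the item is flagged defective) = 23/80 ≈ 28.75%


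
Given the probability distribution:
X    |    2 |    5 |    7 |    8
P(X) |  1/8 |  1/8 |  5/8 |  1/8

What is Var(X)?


E[X] = 25/4
E[X²] = 169/4
Var(X) = E[X²] - (E[X])² = 169/4 - 625/16 = 51/16

Var(X) = 51/16 ≈ 3.1875


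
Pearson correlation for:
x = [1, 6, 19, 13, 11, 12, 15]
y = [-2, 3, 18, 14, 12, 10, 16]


n=7, Σx=77, Σy=71, Σxy=1032, Σx²=1057, Σy²=1033
r = (7×1032 - 77×71)/√((7×1057 - 77²)(7×1033 - 71²))
= 1757/√(1470×2190) = 1757/√3219300 ≈ 1757/1794.2408 ≈ 0.9792

r ≈ 0.9792


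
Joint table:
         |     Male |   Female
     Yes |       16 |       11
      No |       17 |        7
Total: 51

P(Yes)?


P(Yes) = (16+11)/51 = 27/51 = 9/17

P(Yes) = 9/17 ≈ 52.94%


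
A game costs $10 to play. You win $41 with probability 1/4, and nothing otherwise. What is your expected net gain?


E[gain] = (41-10)×1/4 + (-10)×3/4
= 31/4 - 15/2 = 1/4

Expected net gain = $1/4 ≈ $0.25


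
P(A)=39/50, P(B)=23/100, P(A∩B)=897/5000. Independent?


P(A)×P(B) = 897/5000
P(A∩B) = 897/5000
Equal ✓ → Independent

Yes, independent


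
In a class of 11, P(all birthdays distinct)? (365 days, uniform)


P(all different) = Π(365-i)/365 for i=0..10
= (365/365)×(364/365)×...×(355/365)
= 0.858859

P ≈ 0.8589 ≈ 85.89%


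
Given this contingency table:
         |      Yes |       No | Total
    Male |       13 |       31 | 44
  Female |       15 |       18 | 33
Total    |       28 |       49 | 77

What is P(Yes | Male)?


P(Yes | Male) = 13/(13+31) = 13/44

P(Yes|Male) = 13/44 ≈ 29.55%


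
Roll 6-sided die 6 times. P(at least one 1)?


P(no 1)^6 = (5/6)^6 = 15625/46656
P(≥1) = 1 - 15625/46656 = 31031/46656

P = 31031/46656 ≈ 66.51%


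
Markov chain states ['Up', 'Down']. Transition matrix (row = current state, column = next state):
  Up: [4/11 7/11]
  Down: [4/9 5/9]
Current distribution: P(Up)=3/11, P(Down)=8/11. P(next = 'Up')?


P(next=Up) = Σᵢ P(now=i)×P(i→Up)
= 3/11×4/11 + 8/11×4/9
= 12/121 + 32/99 = 460/1089

P = 460/1089 ≈ 0.4224


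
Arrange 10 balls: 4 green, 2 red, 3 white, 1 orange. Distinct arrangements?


10!/(4!×2!×3!×1!) = 12600

12600


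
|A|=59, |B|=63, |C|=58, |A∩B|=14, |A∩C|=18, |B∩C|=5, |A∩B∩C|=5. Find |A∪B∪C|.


|A∪B∪C| = 59+63+58-14-18-5+5 = 148

|A∪B∪C| = 148


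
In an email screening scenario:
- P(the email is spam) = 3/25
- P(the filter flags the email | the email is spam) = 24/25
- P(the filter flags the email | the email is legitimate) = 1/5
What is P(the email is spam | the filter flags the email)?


Using Bayes' theorem:
P(A|B) = P(B|A)·P(A) / P(B)

P(the filter flags the email) = 24/25 × 3/25 + 1/5 × 22/25
= 72/625 + 22/125 = 182/625

P(the email is spam|the filter flags the email) = (72/625) / (182/625) = 36/91

P(the email is spam|the filter flags the email) = 36/91 ≈ 39.56%


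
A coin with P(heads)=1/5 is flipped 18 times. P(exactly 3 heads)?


Binomial: P(X=3) = C(18,3)×p^3×(1-p)^15
= 816 × 1/125 × 1073741824/30517578125 = 876173328384/3814697265625

P(X=3) = 876173328384/3814697265625 ≈ 22.97%


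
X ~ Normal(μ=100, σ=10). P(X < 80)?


z = (80-100)/10 = -2.0
P(Z < -2.0) = 0.0228

P(X < 80) ≈ 0.0228


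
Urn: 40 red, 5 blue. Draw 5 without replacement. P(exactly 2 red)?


Hypergeometric: C(40,2)×C(5,3)/C(45,5)
= 780×10/1221759 = 2600/407253

P(X=2) = 2600/407253 ≈ 0.64%


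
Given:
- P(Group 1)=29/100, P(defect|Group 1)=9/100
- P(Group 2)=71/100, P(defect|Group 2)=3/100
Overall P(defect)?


P(B) = Σ P(B|Aᵢ)×P(Aᵢ)
  9/100×29/100 = 261/10000
  3/100×71/100 = 213/10000
Sum = 237/5000

P(defect) = 237/5000 ≈ 4.74%


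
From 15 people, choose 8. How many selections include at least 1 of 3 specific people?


Complement: C(15,8) - C(12,8) = 6435 - 495 = 5940

5940


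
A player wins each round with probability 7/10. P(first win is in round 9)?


Geometric: P(X=9) = (1-p)^(k-1)×p = (3/10)^8×7/10 = 45927/1000000000

P(X=9) = 45927/1000000000 ≈ 0.00%


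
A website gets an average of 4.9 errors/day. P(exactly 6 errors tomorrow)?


Poisson(λ=4.9): P(X=6) = e^(-λ)×λ^k/k!
= e^(-4.9) × 4.9^6 / 6!
≈ 0.007446583071 × 13841.287201 / 720 ≈ 0.143153

P(X=6) ≈ 0.143153 ≈ 14.32%


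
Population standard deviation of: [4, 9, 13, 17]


Mean = 43/4
  (4-43/4)²=729/16
  (9-43/4)²=49/16
  (13-43/4)²=81/16
  (17-43/4)²=625/16
Σ(x-μ)² = 371/4
σ² = (371/4)/4 = 371/16

σ = √(371/16) ≈ 4.8153


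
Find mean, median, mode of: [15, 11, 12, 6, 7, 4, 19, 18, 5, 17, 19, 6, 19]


Sorted: [4, 5, 6, 6, 7, 11, 12, 15, 17, 18, 19, 19, 19]
Mean = 158/13
Median = 12
Freq: {15: 1, 11: 1, 12: 1, 6: 2, 7: 1, 4: 1, 19: 3, 18: 1, 5: 1, 17: 1}
Mode: [19]

Mean=158/13, Median=12, Mode=19


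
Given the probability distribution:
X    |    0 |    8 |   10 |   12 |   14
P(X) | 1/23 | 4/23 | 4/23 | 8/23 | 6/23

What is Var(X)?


E[X] = 252/23
E[X²] = 2984/23
Var(X) = E[X²] - (E[X])² = 2984/23 - 63504/529 = 5128/529

Var(X) = 5128/529 ≈ 9.6938


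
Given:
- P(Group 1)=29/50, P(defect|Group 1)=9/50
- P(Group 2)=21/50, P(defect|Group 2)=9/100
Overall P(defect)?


P(B) = Σ P(B|Aᵢ)×P(Aᵢ)
  9/50×29/50 = 261/2500
  9/100×21/50 = 189/5000
Sum = 711/5000

P(defect) = 711/5000 ≈ 14.22%


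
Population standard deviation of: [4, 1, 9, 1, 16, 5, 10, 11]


Mean = 57/8
  (4-57/8)²=625/64
  (1-57/8)²=2401/64
  (9-57/8)²=225/64
  (1-57/8)²=2401/64
  (16-57/8)²=5041/64
  (5-57/8)²=289/64
  (10-57/8)²=529/64
  (11-57/8)²=961/64
Σ(x-μ)² = 1559/8
σ² = (1559/8)/8 = 1559/64

σ = √(1559/64) ≈ 4.9355


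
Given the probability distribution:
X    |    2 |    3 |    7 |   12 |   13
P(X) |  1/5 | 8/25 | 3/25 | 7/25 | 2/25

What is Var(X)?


E[X] = 33/5
E[X²] = 317/5
Var(X) = E[X²] - (E[X])² = 317/5 - 1089/25 = 496/25

Var(X) = 496/25 ≈ 19.8400


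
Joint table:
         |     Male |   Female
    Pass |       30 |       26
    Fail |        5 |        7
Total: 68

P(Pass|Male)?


P(Pass|Male) = 30/(30+5) = 30/35 = 6/7

P = 6/7 ≈ 85.71%


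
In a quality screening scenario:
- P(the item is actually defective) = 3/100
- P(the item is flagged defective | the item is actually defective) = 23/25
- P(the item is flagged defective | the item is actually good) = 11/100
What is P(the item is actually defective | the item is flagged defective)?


Using Bayes' theorem:
P(A|B) = P(B|A)·P(A) / P(B)

P(the item is flagged defective) = 23/25 × 3/100 + 11/100 × 97/100
= 69/2500 + 1067/10000 = 1343/10000

P(the item is actually defective|the item is flagged defective) = (69/2500) / (1343/10000) = 276/1343

P(the item is actually defective|the item is flagged defective) = 276/1343 ≈ 20.55%


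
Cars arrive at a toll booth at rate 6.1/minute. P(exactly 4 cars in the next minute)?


Poisson(λ=6.1): P(X=4) = e^(-λ)×λ^k/k!
= e^(-6.1) × 6.1^4 / 4!
≈ 0.002242867719 × 1384.5841 / 24 ≈ 0.129393

P(X=4) ≈ 0.129393 ≈ 12.94%


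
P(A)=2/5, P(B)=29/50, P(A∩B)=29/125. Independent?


P(A)×P(B) = 29/125
P(A∩B) = 29/125
Equal ✓ → Independent

Yes, independent


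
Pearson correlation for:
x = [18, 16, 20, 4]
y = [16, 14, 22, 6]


n=4, Σx=58, Σy=58, Σxy=976, Σx²=996, Σy²=972
r = (4×976 - 58×58)/√((4×996 - 58²)(4×972 - 58²))
= 540/√(620×524) = 540/√324880 ≈ 540/569.9825 ≈ 0.9474

r ≈ 0.9474


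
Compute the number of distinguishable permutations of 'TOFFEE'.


Letters: 6, freq: {'T': 1, 'O': 1, 'F': 2, 'E': 2}
6!/(1!×1!×2!×2!) = 720/4 = 180

180


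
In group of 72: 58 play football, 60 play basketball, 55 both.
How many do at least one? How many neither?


|A∪B| = 58+60-55 = 63
Neither = 72-63 = 9

At least one: 63; Neither: 9


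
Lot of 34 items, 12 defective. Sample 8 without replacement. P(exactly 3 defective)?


Hypergeometric: C(12,3)×C(22,5)/C(34,8)
= 220×26334/18156204 = 14630/45849

P(X=3) = 14630/45849 ≈ 31.91%


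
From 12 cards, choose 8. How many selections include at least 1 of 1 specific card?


Complement: C(12,8) - C(11,8) = 495 - 165 = 330

330


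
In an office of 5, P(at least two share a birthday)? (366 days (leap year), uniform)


P(all different) = Π(366-i)/366 for i=0..4
= 0.972938
P(match) = 1 - 0.972938 = 0.027062

P ≈ 0.0271 ≈ 2.71%


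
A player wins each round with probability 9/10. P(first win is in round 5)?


Geometric: P(X=5) = (1-p)^(k-1)×p = (1/10)^4×9/10 = 9/100000

P(X=5) = 9/100000 ≈ 0.01%


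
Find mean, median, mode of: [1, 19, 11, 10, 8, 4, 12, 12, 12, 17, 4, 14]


Sorted: [1, 4, 4, 8, 10, 11, 12, 12, 12, 14, 17, 19]
Mean = 124/12 = 31/3
Median = 23/2
Freq: {1: 1, 19: 1, 11: 1, 10: 1, 8: 1, 4: 2, 12: 3, 17: 1, 14: 1}
Mode: [12]

Mean=31/3, Median=23/2, Mode=12


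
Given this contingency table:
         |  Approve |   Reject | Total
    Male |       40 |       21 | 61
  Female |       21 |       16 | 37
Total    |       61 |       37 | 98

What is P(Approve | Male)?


P(Approve | Male) = 40/(40+21) = 40/61

P(Approve|Male) = 40/61 ≈ 65.57%


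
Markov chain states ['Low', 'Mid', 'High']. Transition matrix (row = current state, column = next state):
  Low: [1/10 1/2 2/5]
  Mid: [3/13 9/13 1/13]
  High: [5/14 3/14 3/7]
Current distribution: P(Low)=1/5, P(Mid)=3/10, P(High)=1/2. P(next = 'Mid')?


P(next=Mid) = Σᵢ P(now=i)×P(i→Mid)
= 1/5×1/2 + 3/10×9/13 + 1/2×3/14
= 1/10 + 27/130 + 3/28 = 151/364

P = 151/364 ≈ 0.4148


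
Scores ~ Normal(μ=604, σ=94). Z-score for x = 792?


z = (x - μ)/σ = (792 - 604)/94 = 2.0

z = 2.0


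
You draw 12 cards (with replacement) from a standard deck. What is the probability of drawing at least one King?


P(not a King) = 48/52 = 12/13
P(none in 12 draws) = (12/13)^12 = 8916100448256/23298085122481
P(≥1 King) = 1 - 8916100448256/23298085122481 = 14381984674225/23298085122481

P = 14381984674225/23298085122481 ≈ 61.73%


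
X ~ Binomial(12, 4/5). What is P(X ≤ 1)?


P(X ≤ 1) = Σ P(X=i) for i=0..1
P(X=0) = 1/244140625
P(X=1) = 48/244140625
Sum = 49/244140625

P(X ≤ 1) = 49/244140625 ≈ 0.00%


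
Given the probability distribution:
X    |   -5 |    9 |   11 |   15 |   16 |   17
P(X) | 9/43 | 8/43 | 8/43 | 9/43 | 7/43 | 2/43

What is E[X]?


E[X] = Σ x·P(X=x)
= (-5)×(9/43) + (9)×(8/43) + (11)×(8/43) + (15)×(9/43) + (16)×(7/43) + (17)×(2/43)
= 396/43

E[X] = 396/43


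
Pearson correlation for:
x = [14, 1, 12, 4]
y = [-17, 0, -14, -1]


n=4, Σx=31, Σy=-32, Σxy=-410, Σx²=357, Σy²=486
r = (4×(-410) - 31×(-32))/√((4×357 - 31²)(4×486 - (-32)²))
= -648/√(467×920) = -648/√429640 ≈ -648/655.4693 ≈ -0.9886

r ≈ -0.9886


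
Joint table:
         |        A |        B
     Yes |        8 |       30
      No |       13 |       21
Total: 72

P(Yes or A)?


P(Yes∨A) = P(Yes) + P(A) - P(Yes∧A)
= (38 + 21 - 8)/72 = 51/72 = 17/24

P = 17/24 ≈ 70.83%


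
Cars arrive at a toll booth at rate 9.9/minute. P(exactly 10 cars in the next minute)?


Poisson(λ=9.9): P(X=10) = e^(-λ)×λ^k/k!
= e^(-9.9) × 9.9^10 / 10!
≈ 5.017468206e-05 × 9043820750.09 / 3628800 ≈ 0.125047

P(X=10) ≈ 0.125047 ≈ 12.50%


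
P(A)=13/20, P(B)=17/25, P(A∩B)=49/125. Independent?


P(A)×P(B) = 221/500
P(A∩B) = 49/125
Not equal → NOT independent

No, not independent


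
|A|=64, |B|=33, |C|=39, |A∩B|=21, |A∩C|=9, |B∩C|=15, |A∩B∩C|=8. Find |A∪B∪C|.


|A∪B∪C| = 64+33+39-21-9-15+8 = 99

|A∪B∪C| = 99


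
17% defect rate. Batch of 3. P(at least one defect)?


P(all good) = (83/100)^3 = 571787/1000000
P(≥1 defect) = 428213/1000000

P = 428213/1000000 ≈ 42.82%


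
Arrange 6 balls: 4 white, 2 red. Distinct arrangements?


6!/(4!×2!) = 15

15


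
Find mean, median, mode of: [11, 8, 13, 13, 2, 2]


Sorted: [2, 2, 8, 11, 13, 13]
Mean = 49/6
Median = 19/2
Freq: {11: 1, 8: 1, 13: 2, 2: 2}
Mode: [2, 13]

Mean=49/6, Median=19/2, Mode=[2, 13]


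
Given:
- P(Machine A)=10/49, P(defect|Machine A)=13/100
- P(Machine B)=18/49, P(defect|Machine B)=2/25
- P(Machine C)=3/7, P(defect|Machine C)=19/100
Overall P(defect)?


P(B) = Σ P(B|Aᵢ)×P(Aᵢ)
  13/100×10/49 = 13/490
  2/25×18/49 = 36/1225
  19/100×3/7 = 57/700
Sum = 673/4900

P(defect) = 673/4900 ≈ 13.73%


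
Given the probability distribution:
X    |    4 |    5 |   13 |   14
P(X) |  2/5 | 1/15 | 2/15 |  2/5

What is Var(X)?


E[X] = 139/15
E[X²] = 109
Var(X) = E[X²] - (E[X])² = 109 - 19321/225 = 5204/225

Var(X) = 5204/225 ≈ 23.1289


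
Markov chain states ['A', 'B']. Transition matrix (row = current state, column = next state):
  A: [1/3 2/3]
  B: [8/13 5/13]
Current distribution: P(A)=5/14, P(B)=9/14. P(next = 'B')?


P(next=B) = Σᵢ P(now=i)×P(i→B)
= 5/14×2/3 + 9/14×5/13
= 5/21 + 45/182 = 265/546

P = 265/546 ≈ 0.4853


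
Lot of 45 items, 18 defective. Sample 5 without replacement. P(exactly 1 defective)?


Hypergeometric: C(18,1)×C(27,4)/C(45,5)
= 18×17550/1221759 = 35100/135751

P(X=1) = 35100/135751 ≈ 25.86%


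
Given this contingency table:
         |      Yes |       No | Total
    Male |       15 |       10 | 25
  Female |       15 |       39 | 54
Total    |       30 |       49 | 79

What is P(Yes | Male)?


P(Yes | Male) = 15/(15+10) = 15/25 = 3/5

P(Yes|Male) = 3/5 ≈ 60.00%


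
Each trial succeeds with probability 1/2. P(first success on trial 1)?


Geometric: P(X=1) = (1-p)^(k-1)×p = (1/2)^0×1/2 = 1/2

P(X=1) = 1/2 ≈ 50.00%


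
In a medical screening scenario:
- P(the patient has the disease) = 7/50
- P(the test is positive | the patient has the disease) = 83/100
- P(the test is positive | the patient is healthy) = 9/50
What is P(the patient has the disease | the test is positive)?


Using Bayes' theorem:
P(A|B) = P(B|A)·P(A) / P(B)

P(the test is positive) = 83/100 × 7/50 + 9/50 × 43/50
= 581/5000 + 387/2500 = 271/1000

P(the patient has the disease|the test is positive) = (581/5000) / (271/1000) = 581/1355

P(the patient has the disease|the test is positive) = 581/1355 ≈ 42.88%


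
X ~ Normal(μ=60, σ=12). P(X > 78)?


z = (78-60)/12 = 1.5
P(X > 78) = 1 - P(Z ≤ 1.5) = 1 - 0.9332 = 0.0668

P(X > 78) ≈ 0.0668


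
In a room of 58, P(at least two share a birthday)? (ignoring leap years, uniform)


P(all different) = Π(365-i)/365 for i=0..57
= 0.008335
P(match) = 1 - 0.008335 = 0.991665

P ≈ 0.9917 ≈ 99.17%


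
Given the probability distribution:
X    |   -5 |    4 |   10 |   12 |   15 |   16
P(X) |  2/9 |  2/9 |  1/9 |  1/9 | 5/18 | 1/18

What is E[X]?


E[X] = Σ x·P(X=x)
= (-5)×(2/9) + (4)×(2/9) + (10)×(1/9) + (12)×(1/9) + (15)×(5/18) + (16)×(1/18)
= 131/18

E[X] = 131/18


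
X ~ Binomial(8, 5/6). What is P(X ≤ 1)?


P(X ≤ 1) = Σ P(X=i) for i=0..1
P(X=0) = 1/1679616
P(X=1) = 5/209952
Sum = 41/1679616

P(X ≤ 1) = 41/1679616 ≈ 0.00%


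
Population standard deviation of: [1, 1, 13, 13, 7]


Mean = 35/5 = 7
  (1-7)²=36
  (1-7)²=36
  (13-7)²=36
  (13-7)²=36
  (7-7)²=0
Σ(x-μ)² = 144
σ² = 144/5

σ = √(144/5) ≈ 5.3666


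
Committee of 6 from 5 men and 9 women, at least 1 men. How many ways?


Count by #men:
  1M,5W: C(5,1)×C(9,5)=630
  2M,4W: C(5,2)×C(9,4)=1260
  3M,3W: C(5,3)×C(9,3)=840
  4M,2W: C(5,4)×C(9,2)=180
  5M,1W: C(5,5)×C(9,1)=9
Total = 2919

2919


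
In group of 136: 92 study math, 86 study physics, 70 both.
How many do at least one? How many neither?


|A∪B| = 92+86-70 = 108
Neither = 136-108 = 28

At least one: 108; Neither: 28


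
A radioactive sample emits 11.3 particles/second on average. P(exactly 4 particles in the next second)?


Poisson(λ=11.3): P(X=4) = e^(-λ)×λ^k/k!
= e^(-11.3) × 11.3^4 / 4!
≈ 1.237292426e-05 × 16304.7361 / 24 ≈ 0.008406

P(X=4) ≈ 0.008406 ≈ 0.84%


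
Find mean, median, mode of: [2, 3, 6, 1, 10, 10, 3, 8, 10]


Sorted: [1, 2, 3, 3, 6, 8, 10, 10, 10]
Mean = 53/9
Median = 6
Freq: {2: 1, 3: 2, 6: 1, 1: 1, 10: 3, 8: 1}
Mode: [10]

Mean=53/9, Median=6, Mode=10


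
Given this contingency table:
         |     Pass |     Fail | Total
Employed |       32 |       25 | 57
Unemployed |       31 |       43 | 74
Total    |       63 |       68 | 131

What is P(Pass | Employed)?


P(Pass | Employed) = 32/(32+25) = 32/57

P(Pass|Employed) = 32/57 ≈ 56.14%


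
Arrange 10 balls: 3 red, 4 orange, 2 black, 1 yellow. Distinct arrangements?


10!/(3!×4!×2!×1!) = 12600

12600


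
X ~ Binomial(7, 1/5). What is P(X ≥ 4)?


P(X ≥ 4) = Σ P(X=i) for i=4..7
P(X=4) = 448/15625
P(X=5) = 336/78125
P(X=6) = 28/78125
P(X=7) = 1/78125
Sum = 521/15625

P(X ≥ 4) = 521/15625 ≈ 3.33%


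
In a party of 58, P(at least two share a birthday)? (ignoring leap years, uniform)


P(all different) = Π(365-i)/365 for i=0..57
= 0.008335
P(match) = 1 - 0.008335 = 0.991665

P ≈ 0.9917 ≈ 99.17%


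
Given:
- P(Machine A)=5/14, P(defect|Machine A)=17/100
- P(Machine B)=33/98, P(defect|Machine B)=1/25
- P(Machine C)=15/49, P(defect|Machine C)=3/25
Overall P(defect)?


P(B) = Σ P(B|Aᵢ)×P(Aᵢ)
  17/100×5/14 = 17/280
  1/25×33/98 = 33/2450
  3/25×15/49 = 9/245
Sum = 1087/9800

P(defect) = 1087/9800 ≈ 11.09%


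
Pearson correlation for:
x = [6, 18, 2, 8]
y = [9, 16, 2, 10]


n=4, Σx=34, Σy=37, Σxy=426, Σx²=428, Σy²=441
r = (4×426 - 34×37)/√((4×428 - 34²)(4×441 - 37²))
= 446/√(556×395) = 446/√219620 ≈ 446/468.6363 ≈ 0.9517

r ≈ 0.9517


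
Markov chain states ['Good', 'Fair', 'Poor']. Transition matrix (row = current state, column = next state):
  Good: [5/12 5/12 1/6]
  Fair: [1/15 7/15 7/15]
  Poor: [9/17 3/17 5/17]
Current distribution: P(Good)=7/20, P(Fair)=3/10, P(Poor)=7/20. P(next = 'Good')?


P(next=Good) = Σᵢ P(now=i)×P(i→Good)
= 7/20×5/12 + 3/10×1/15 + 7/20×9/17
= 7/48 + 1/50 + 63/340 = 7163/20400

P = 7163/20400 ≈ 0.3511


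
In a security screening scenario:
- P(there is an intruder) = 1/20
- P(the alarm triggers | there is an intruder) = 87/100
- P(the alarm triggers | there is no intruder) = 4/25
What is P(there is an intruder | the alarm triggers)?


Using Bayes' theorem:
P(A|B) = P(B|A)·P(A) / P(B)

P(the alarm triggers) = 87/100 × 1/20 + 4/25 × 19/20
= 87/2000 + 19/125 = 391/2000

P(there is an intruder|the alarm triggers) = (87/2000) / (391/2000) = 87/391

P(there is an intruder|the alarm triggers) = 87/391 ≈ 22.25%


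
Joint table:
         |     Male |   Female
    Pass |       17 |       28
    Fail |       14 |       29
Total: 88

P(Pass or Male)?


P(Pass∨Male) = P(Pass) + P(Male) - P(Pass∧Male)
= (45 + 31 - 17)/88 = 59/88

P = 59/88 ≈ 67.05%


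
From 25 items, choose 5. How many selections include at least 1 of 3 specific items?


Complement: C(25,5) - C(22,5) = 53130 - 26334 = 26796

26796


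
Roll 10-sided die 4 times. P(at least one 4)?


P(no 4)^4 = (9/10)^4 = 6561/10000
P(≥1) = 1 - 6561/10000 = 3439/10000

P = 3439/10000 ≈ 34.39%


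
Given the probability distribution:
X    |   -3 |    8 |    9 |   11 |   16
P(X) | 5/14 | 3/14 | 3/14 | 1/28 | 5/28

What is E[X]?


E[X] = Σ x·P(X=x)
= (-3)×(5/14) + (8)×(3/14) + (9)×(3/14) + (11)×(1/28) + (16)×(5/28)
= 163/28

E[X] = 163/28


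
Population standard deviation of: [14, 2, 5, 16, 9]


Mean = 46/5
  (14-46/5)²=576/25
  (2-46/5)²=1296/25
  (5-46/5)²=441/25
  (16-46/5)²=1156/25
  (9-46/5)²=1/25
Σ(x-μ)² = 694/5
σ² = (694/5)/5 = 694/25

σ = √(694/25) ≈ 5.2688


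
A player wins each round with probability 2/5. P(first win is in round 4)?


Geometric: P(X=4) = (1-p)^(k-1)×p = (3/5)^3×2/5 = 54/625

P(X=4) = 54/625 ≈ 8.64%


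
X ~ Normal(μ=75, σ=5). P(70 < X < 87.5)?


z₁=(70-75)/5=-1.0, z₂=(87.5-75)/5=2.5
P = Φ(2.5) - Φ(-1.0) = 0.993790 - 0.158655 = 0.835135 ≈ 0.8351

P(70 < X < 87.5) ≈ 0.8351


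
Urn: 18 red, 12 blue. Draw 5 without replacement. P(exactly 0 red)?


Hypergeometric: C(18,0)×C(12,5)/C(30,5)
= 1×792/142506 = 44/7917

P(X=0) = 44/7917 ≈ 0.56%


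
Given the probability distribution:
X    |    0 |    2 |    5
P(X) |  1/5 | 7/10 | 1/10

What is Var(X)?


E[X] = 19/10
E[X²] = 53/10
Var(X) = E[X²] - (E[X])² = 53/10 - 361/100 = 169/100

Var(X) = 169/100 ≈ 1.6900


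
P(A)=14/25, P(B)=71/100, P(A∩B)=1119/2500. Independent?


P(A)×P(B) = 497/1250
P(A∩B) = 1119/2500
Not equal → NOT independent

No, not independent


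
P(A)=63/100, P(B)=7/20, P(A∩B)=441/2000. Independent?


P(A)×P(B) = 441/2000
P(A∩B) = 441/2000
Equal ✓ → Independent

Yes, independent


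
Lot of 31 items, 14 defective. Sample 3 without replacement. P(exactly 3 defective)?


Hypergeometric: C(14,3)×C(17,0)/C(31,3)
= 364×1/4495 = 364/4495

P(X=3) = 364/4495 ≈ 8.10%


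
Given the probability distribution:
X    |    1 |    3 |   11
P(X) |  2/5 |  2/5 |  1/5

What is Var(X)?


E[X] = 19/5
E[X²] = 141/5
Var(X) = E[X²] - (E[X])² = 141/5 - 361/25 = 344/25

Var(X) = 344/25 ≈ 13.7600


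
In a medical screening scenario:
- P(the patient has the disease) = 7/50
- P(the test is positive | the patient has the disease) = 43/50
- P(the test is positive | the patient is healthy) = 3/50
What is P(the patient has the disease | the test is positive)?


Using Bayes' theorem:
P(A|B) = P(B|A)·P(A) / P(B)

P(the test is positive) = 43/50 × 7/50 + 3/50 × 43/50
= 301/2500 + 129/2500 = 43/250

P(the patient has the disease|the test is positive) = (301/2500) / (43/250) = 7/10

P(the patient has the disease|the test is positive) = 7/10 ≈ 70.00%


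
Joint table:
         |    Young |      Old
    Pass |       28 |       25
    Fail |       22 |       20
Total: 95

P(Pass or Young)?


P(Pass∨Young) = P(Pass) + P(Young) - P(Pass∧Young)
= (53 + 50 - 28)/95 = 75/95 = 15/19

P = 15/19 ≈ 78.95%


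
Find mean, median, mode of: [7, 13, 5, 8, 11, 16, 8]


Sorted: [5, 7, 8, 8, 11, 13, 16]
Mean = 68/7
Median = 8
Freq: {7: 1, 13: 1, 5: 1, 8: 2, 11: 1, 16: 1}
Mode: [8]

Mean=68/7, Median=8, Mode=8
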